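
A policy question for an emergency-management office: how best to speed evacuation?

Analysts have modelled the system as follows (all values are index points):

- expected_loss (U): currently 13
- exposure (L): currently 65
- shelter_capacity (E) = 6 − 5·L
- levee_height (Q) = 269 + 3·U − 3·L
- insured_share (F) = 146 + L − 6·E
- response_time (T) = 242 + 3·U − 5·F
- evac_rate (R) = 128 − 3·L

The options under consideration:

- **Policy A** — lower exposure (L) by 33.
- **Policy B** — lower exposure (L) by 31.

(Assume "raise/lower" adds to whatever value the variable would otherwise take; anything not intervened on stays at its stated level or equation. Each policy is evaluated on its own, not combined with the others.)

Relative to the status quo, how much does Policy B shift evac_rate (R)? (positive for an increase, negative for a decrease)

93

Baseline:
  L = 65
  R = 128 − 3·65 = -67
Policy B (L − 31):
  L = 65 − 31 = 34
  R = 128 − 3·34 = 26
Change in R: 26 − (-67) = 93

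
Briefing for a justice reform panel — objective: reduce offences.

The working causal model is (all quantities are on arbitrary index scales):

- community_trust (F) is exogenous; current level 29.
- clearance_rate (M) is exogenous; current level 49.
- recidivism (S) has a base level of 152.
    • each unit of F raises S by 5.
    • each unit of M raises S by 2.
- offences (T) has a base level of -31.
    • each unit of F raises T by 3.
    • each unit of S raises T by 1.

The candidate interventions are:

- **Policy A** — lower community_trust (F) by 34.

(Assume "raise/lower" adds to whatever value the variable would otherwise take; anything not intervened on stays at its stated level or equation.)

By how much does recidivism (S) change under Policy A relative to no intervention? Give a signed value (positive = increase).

Baseline:
  F = 29
  M = 49
  S = 152 + 5·29 + 2·49 = 395
Policy A (F − 34):
  F = 29 − 34 = -5
  M = 49
  S = 152 + 5·(-5) + 2·49 = 225
Change in S: 225 − 395 = -170

-170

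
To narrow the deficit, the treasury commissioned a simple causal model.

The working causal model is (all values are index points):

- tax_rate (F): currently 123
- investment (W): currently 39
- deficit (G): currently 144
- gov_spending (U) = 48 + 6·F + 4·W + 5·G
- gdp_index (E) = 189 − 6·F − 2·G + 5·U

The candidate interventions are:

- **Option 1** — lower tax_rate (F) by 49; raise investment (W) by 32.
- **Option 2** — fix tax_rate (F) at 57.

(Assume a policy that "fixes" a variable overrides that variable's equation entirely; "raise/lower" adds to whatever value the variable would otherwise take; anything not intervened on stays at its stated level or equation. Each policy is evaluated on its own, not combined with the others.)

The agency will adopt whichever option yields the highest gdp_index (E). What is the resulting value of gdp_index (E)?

6937

Option 1 (F − 49, W + 32):
  F = 123 − 49 = 74
  W = 39 + 32 = 71
  G = 144
  U = 48 + 6·74 + 4·71 + 5·144 = 1496
  E = 189 − 6·74 − 2·144 + 5·1496 = 6937
Option 2 (F := 57):
  F = 57
  W = 39
  G = 144
  U = 48 + 6·57 + 4·39 + 5·144 = 1266
  E = 189 − 6·57 − 2·144 + 5·1266 = 5889
Comparing — Option 1: E=6937, Option 2: E=5889. Highest is 6937 (Option 1).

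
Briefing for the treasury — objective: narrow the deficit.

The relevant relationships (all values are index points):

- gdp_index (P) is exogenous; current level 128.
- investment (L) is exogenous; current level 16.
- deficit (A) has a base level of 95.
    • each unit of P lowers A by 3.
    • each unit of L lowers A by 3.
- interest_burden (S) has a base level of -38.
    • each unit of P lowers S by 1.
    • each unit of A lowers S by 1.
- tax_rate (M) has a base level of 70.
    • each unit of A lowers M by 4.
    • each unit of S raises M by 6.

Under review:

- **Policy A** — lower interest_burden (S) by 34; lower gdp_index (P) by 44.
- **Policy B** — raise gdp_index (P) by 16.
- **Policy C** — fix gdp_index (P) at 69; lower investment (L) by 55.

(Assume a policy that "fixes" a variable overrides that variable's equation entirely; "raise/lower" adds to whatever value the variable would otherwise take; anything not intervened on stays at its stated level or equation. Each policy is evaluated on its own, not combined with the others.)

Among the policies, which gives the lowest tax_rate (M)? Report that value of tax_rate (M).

Policy A (S − 34, P − 44):
  P = 128 − 44 = 84
  L = 16
  A = 95 − 3·84 − 3·16 = -205
  S = -38 − 84 − (-205) (−34 from intervention) = 49
  M = 70 − 4·(-205) + 6·49 = 1184
Policy B (P + 16):
  P = 128 + 16 = 144
  L = 16
  A = 95 − 3·144 − 3·16 = -385
  S = -38 − 144 − (-385) = 203
  M = 70 − 4·(-385) + 6·203 = 2828
Policy C (P := 69, L − 55):
  P = 69
  L = 16 − 55 = -39
  A = 95 − 3·69 − 3·(-39) = 5
  S = -38 − 69 − 5 = -112
  M = 70 − 4·5 + 6·(-112) = -622
Comparing — Policy A: M=1184, Policy B: M=2828, Policy C: M=-622. Lowest is -622 (Policy C).

-622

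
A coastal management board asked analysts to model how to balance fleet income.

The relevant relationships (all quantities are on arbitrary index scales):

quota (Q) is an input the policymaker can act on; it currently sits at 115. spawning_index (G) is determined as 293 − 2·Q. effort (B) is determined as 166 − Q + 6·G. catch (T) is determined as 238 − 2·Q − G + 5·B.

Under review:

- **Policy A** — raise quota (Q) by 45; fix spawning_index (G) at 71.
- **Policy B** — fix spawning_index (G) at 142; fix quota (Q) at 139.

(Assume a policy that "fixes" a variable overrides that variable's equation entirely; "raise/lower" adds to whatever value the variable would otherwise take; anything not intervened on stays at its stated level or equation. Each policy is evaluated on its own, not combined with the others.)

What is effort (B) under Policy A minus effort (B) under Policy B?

-447

Policy A (Q + 45, G := 71):
  Q = 115 + 45 = 160
  G = 71
  B = 166 − 160 + 6·71 = 432
Policy B (G := 142, Q := 139):
  Q = 139
  G = 142
  B = 166 − 139 + 6·142 = 879
B: 432 − 879 = -447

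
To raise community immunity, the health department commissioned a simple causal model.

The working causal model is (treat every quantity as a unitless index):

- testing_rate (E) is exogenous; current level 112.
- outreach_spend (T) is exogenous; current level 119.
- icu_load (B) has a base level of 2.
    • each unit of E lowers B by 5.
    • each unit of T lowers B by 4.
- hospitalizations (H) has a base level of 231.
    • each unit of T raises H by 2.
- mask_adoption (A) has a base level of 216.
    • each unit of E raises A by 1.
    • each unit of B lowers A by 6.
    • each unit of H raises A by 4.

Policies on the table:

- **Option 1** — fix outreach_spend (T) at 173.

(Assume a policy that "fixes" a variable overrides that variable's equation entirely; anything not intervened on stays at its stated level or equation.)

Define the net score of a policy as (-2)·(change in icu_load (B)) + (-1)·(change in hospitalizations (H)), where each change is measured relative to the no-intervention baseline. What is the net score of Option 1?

Baseline:
  E = 112
  T = 119
  B = 2 − 5·112 − 4·119 = -1034
  H = 231 + 2·119 = 469
Option 1 (T := 173):
  E = 112
  T = 173
  B = 2 − 5·112 − 4·173 = -1250
  H = 231 + 2·173 = 577
ΔB = -1250 − (-1034) = -216; ΔH = 577 − 469 = 108
Score = (-2)·(-216) + (-1)·108 = 324

324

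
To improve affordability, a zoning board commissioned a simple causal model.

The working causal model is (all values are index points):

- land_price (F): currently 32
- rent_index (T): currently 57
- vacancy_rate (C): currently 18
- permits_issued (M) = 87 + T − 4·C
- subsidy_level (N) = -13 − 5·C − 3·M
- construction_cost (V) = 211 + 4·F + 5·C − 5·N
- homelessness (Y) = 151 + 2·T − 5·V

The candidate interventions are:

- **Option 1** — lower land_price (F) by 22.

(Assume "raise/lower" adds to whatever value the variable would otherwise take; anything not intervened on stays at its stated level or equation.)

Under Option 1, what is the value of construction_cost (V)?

Option 1 (F − 22):
  F = 32 − 22 = 10
  T = 57
  C = 18
  M = 87 + 57 − 4·18 = 72
  N = -13 − 5·18 − 3·72 = -319
  V = 211 + 4·10 + 5·18 − 5·(-319) = 1936

1936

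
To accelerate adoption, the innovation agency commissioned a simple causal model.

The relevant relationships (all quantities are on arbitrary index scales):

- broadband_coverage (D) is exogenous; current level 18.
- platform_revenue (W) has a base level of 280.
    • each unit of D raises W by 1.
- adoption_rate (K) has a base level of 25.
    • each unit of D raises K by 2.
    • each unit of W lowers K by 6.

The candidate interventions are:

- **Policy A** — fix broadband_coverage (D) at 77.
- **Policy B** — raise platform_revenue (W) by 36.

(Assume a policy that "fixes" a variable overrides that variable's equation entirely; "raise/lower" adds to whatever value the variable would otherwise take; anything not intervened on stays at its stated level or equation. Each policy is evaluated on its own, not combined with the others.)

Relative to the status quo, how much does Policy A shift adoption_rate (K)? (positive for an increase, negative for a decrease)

Baseline:
  D = 18
  W = 280 + 18 = 298
  K = 25 + 2·18 − 6·298 = -1727
Policy A (D := 77):
  D = 77
  W = 280 + 77 = 357
  K = 25 + 2·77 − 6·357 = -1963
Change in K: -1963 − (-1727) = -236

-236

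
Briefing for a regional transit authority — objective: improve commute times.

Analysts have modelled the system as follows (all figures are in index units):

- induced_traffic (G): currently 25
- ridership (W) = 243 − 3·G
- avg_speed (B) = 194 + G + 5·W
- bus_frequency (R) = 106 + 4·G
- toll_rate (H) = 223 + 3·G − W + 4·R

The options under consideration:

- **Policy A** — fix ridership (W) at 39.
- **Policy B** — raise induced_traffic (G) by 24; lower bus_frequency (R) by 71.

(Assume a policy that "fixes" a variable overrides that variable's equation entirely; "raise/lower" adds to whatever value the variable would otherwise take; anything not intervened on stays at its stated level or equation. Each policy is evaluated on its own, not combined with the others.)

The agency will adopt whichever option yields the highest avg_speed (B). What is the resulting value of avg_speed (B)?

723

Policy A (W := 39):
  G = 25
  W = 39
  B = 194 + 25 + 5·39 = 414
Policy B (G + 24, R − 71):
  G = 25 + 24 = 49
  W = 243 − 3·49 = 96
  B = 194 + 49 + 5·96 = 723
Comparing — Policy A: B=414, Policy B: B=723. Highest is 723 (Policy B).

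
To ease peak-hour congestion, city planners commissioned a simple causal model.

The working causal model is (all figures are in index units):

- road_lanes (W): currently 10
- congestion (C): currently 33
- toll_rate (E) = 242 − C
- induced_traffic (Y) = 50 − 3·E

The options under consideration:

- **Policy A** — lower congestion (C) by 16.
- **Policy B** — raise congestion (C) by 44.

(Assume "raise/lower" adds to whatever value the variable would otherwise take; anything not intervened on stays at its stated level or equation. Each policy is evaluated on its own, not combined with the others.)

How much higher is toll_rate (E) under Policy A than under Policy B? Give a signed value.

Policy A (C − 16):
  C = 33 − 16 = 17
  E = 242 − 17 = 225
Policy B (C + 44):
  C = 33 + 44 = 77
  E = 242 − 77 = 165
E: 225 − 165 = 60

60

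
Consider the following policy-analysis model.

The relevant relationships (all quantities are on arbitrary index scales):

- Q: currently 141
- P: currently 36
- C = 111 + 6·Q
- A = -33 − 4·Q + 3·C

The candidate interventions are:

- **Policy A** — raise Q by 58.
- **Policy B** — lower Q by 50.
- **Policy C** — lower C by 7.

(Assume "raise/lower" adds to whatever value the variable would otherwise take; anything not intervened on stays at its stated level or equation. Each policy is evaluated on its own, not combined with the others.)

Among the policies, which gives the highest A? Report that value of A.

3086

Policy A (Q + 58):
  Q = 141 + 58 = 199
  C = 111 + 6·199 = 1305
  A = -33 − 4·199 + 3·1305 = 3086
Policy B (Q − 50):
  Q = 141 − 50 = 91
  C = 111 + 6·91 = 657
  A = -33 − 4·91 + 3·657 = 1574
Policy C (C − 7):
  Q = 141
  C = 111 + 6·141 (−7 from intervention) = 950
  A = -33 − 4·141 + 3·950 = 2253
Comparing — Policy A: A=3086, Policy B: A=1574, Policy C: A=2253. Highest is 3086 (Policy A).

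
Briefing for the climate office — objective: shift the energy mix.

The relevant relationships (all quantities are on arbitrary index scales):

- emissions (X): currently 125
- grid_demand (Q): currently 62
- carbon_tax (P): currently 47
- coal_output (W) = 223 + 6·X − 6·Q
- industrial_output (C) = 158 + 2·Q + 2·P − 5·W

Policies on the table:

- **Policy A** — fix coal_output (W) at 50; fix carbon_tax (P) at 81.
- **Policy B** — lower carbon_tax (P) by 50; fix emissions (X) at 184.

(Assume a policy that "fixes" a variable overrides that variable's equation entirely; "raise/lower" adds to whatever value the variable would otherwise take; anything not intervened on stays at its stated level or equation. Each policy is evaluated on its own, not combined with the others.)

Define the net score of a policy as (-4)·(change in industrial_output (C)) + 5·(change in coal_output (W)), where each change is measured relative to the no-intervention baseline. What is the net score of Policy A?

-14047

Baseline:
  X = 125
  Q = 62
  P = 47
  W = 223 + 6·125 − 6·62 = 601
  C = 158 + 2·62 + 2·47 − 5·601 = -2629
Policy A (W := 50, P := 81):
  X = 125
  Q = 62
  P = 81
  W = 50
  C = 158 + 2·62 + 2·81 − 5·50 = 194
ΔC = 194 − (-2629) = 2823; ΔW = 50 − 601 = -551
Score = (-4)·2823 + 5·(-551) = -14047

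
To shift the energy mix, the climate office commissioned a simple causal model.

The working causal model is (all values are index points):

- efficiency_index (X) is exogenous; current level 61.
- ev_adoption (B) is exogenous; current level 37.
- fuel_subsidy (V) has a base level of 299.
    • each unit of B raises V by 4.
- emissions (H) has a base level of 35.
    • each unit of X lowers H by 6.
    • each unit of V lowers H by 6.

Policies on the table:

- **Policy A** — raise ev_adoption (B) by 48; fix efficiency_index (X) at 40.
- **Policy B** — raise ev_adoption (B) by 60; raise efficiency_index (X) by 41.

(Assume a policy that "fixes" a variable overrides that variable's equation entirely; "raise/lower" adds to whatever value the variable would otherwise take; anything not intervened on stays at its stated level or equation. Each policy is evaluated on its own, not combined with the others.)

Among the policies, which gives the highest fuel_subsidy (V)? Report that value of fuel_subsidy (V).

687

Policy A (B + 48, X := 40):
  B = 37 + 48 = 85
  V = 299 + 4·85 = 639
Policy B (B + 60, X + 41):
  B = 37 + 60 = 97
  V = 299 + 4·97 = 687
Comparing — Policy A: V=639, Policy B: V=687. Highest is 687 (Policy B).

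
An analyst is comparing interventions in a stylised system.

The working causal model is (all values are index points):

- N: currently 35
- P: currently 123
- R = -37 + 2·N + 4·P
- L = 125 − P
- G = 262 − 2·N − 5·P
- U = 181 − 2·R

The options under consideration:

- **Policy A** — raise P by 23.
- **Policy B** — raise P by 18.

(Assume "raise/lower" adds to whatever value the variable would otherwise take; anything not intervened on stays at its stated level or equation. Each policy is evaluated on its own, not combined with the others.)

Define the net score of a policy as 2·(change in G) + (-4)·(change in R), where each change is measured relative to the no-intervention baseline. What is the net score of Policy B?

Baseline:
  N = 35
  P = 123
  R = -37 + 2·35 + 4·123 = 525
  G = 262 − 2·35 − 5·123 = -423
Policy B (P + 18):
  N = 35
  P = 123 + 18 = 141
  R = -37 + 2·35 + 4·141 = 597
  G = 262 − 2·35 − 5·141 = -513
ΔG = -513 − (-423) = -90; ΔR = 597 − 525 = 72
Score = 2·(-90) + (-4)·72 = -468

-468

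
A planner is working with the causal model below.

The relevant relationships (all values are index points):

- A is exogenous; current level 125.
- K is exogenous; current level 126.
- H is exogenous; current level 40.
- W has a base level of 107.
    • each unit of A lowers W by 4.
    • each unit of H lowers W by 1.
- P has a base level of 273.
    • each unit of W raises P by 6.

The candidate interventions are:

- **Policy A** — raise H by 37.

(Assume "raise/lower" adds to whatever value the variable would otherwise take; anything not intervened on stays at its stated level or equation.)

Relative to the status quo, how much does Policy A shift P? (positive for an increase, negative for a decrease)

Baseline:
  A = 125
  H = 40
  W = 107 − 4·125 − 40 = -433
  P = 273 + 6·(-433) = -2325
Policy A (H + 37):
  A = 125
  H = 40 + 37 = 77
  W = 107 − 4·125 − 77 = -470
  P = 273 + 6·(-470) = -2547
Change in P: -2547 − (-2325) = -222

-222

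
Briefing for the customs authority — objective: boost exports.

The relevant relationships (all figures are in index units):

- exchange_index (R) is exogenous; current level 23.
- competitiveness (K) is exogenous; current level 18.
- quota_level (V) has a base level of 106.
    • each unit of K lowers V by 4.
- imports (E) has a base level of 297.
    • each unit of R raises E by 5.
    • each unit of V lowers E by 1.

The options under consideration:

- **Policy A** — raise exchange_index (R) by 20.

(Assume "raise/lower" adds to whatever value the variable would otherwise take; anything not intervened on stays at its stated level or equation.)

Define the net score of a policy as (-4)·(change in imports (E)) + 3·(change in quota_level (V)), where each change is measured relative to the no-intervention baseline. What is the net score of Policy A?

Baseline:
  R = 23
  K = 18
  V = 106 − 4·18 = 34
  E = 297 + 5·23 − 34 = 378
Policy A (R + 20):
  R = 23 + 20 = 43
  K = 18
  V = 106 − 4·18 = 34
  E = 297 + 5·43 − 34 = 478
ΔE = 478 − 378 = 100; ΔV = 34 − 34 = 0
Score = (-4)·100 + 3·0 = -400

-400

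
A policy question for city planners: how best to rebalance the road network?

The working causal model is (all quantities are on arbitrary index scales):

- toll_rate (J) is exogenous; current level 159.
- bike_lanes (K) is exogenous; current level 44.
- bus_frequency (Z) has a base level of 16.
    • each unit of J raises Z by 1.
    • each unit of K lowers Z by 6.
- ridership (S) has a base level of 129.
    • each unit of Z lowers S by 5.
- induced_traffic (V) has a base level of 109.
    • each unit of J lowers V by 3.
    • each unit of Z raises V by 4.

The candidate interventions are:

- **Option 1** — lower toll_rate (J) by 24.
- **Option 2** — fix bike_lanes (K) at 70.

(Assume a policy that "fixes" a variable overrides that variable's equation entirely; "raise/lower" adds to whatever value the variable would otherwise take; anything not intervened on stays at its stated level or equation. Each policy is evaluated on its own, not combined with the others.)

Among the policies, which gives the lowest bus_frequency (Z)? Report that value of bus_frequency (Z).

-245

Option 1 (J − 24):
  J = 159 − 24 = 135
  K = 44
  Z = 16 + 135 − 6·44 = -113
Option 2 (K := 70):
  J = 159
  K = 70
  Z = 16 + 159 − 6·70 = -245
Comparing — Option 1: Z=-113, Option 2: Z=-245. Lowest is -245 (Option 2).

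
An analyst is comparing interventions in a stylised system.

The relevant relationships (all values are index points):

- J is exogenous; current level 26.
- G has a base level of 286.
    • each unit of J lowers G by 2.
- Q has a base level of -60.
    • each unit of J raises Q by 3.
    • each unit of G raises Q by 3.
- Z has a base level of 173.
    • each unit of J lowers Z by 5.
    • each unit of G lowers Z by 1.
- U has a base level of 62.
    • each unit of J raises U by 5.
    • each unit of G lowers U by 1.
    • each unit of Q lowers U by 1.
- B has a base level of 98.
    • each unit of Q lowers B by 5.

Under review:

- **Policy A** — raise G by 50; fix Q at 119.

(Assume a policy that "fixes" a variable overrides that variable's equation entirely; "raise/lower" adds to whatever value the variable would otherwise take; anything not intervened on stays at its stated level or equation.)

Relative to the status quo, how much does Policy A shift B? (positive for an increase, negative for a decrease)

Baseline:
  J = 26
  G = 286 − 2·26 = 234
  Q = -60 + 3·26 + 3·234 = 720
  B = 98 − 5·720 = -3502
Policy A (G + 50, Q := 119):
  J = 26
  G = 286 − 2·26 (+50 from intervention) = 284
  Q = 119
  B = 98 − 5·119 = -497
Change in B: -497 − (-3502) = 3005

3005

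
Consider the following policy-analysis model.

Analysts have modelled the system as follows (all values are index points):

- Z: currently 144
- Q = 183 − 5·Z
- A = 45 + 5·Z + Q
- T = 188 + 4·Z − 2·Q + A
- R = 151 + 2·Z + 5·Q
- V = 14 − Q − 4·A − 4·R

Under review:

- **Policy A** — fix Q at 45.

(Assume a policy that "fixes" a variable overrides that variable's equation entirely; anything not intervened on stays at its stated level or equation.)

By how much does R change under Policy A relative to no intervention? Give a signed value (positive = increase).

Baseline:
  Z = 144
  Q = 183 − 5·144 = -537
  R = 151 + 2·144 + 5·(-537) = -2246
Policy A (Q := 45):
  Z = 144
  Q = 45
  R = 151 + 2·144 + 5·45 = 664
Change in R: 664 − (-2246) = 2910

2910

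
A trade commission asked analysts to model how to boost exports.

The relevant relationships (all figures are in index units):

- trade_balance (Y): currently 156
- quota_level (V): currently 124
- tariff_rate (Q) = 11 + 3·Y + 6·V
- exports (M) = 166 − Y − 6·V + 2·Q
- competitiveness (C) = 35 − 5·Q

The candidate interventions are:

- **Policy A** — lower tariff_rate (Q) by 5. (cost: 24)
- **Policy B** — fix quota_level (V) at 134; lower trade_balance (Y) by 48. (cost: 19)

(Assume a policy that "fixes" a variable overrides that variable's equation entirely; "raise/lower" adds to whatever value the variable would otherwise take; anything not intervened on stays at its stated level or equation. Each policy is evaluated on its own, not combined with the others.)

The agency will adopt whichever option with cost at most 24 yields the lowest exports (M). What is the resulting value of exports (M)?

1532

Policy A (Q − 5):
  Y = 156
  V = 124
  Q = 11 + 3·156 + 6·124 (−5 from intervention) = 1218
  M = 166 − 156 − 6·124 + 2·1218 = 1702
Policy B (V := 134, Y − 48):
  Y = 156 − 48 = 108
  V = 134
  Q = 11 + 3·108 + 6·134 = 1139
  M = 166 − 108 − 6·134 + 2·1139 = 1532
Comparing — Policy A: M=1702, Policy B: M=1532. Lowest is 1532 (Policy B).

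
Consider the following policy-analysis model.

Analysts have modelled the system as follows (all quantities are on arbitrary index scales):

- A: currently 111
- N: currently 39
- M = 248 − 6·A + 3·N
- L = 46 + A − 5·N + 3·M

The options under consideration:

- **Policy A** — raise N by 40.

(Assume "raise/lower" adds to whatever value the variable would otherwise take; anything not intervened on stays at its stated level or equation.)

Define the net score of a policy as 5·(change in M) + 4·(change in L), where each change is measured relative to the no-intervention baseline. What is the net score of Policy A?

Baseline:
  A = 111
  N = 39
  M = 248 − 6·111 + 3·39 = -301
  L = 46 + 111 − 5·39 + 3·(-301) = -941
Policy A (N + 40):
  A = 111
  N = 39 + 40 = 79
  M = 248 − 6·111 + 3·79 = -181
  L = 46 + 111 − 5·79 + 3·(-181) = -781
ΔM = -181 − (-301) = 120; ΔL = -781 − (-941) = 160
Score = 5·120 + 4·160 = 1240

1240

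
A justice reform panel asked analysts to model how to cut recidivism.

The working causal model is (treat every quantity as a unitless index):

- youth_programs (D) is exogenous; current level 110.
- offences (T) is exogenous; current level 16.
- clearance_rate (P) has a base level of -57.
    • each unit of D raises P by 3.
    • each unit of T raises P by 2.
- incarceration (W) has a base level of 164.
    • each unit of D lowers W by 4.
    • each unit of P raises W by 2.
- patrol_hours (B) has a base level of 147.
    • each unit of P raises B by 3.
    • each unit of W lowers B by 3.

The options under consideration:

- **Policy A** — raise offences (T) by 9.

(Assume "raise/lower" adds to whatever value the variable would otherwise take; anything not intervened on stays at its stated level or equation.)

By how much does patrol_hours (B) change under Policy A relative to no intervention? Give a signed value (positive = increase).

-54

Baseline:
  D = 110
  T = 16
  P = -57 + 3·110 + 2·16 = 305
  W = 164 − 4·110 + 2·305 = 334
  B = 147 + 3·305 − 3·334 = 60
Policy A (T + 9):
  D = 110
  T = 16 + 9 = 25
  P = -57 + 3·110 + 2·25 = 323
  W = 164 − 4·110 + 2·323 = 370
  B = 147 + 3·323 − 3·370 = 6
Change in B: 6 − 60 = -54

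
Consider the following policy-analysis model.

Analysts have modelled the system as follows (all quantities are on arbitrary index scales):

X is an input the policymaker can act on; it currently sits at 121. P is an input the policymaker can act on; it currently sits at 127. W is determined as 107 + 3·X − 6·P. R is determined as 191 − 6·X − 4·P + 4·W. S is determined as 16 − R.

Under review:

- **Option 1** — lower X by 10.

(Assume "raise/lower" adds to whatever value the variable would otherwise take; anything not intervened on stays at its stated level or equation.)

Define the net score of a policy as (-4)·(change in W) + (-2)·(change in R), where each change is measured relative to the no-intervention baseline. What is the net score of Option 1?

240

Baseline:
  X = 121
  P = 127
  W = 107 + 3·121 − 6·127 = -292
  R = 191 − 6·121 − 4·127 + 4·(-292) = -2211
Option 1 (X − 10):
  X = 121 − 10 = 111
  P = 127
  W = 107 + 3·111 − 6·127 = -322
  R = 191 − 6·111 − 4·127 + 4·(-322) = -2271
ΔW = -322 − (-292) = -30; ΔR = -2271 − (-2211) = -60
Score = (-4)·(-30) + (-2)·(-60) = 240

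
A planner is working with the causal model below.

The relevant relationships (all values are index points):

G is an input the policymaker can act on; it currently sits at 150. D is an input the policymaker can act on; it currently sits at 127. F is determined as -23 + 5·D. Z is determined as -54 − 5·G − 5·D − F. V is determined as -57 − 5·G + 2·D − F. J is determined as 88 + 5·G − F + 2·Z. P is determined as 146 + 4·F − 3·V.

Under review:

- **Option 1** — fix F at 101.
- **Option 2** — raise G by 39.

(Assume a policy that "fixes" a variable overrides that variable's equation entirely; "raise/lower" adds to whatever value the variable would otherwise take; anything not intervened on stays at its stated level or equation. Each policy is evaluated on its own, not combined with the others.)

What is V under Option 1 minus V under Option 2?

706

Option 1 (F := 101):
  G = 150
  D = 127
  F = 101
  V = -57 − 5·150 + 2·127 − 101 = -654
Option 2 (G + 39):
  G = 150 + 39 = 189
  D = 127
  F = -23 + 5·127 = 612
  V = -57 − 5·189 + 2·127 − 612 = -1360
V: -654 − (-1360) = 706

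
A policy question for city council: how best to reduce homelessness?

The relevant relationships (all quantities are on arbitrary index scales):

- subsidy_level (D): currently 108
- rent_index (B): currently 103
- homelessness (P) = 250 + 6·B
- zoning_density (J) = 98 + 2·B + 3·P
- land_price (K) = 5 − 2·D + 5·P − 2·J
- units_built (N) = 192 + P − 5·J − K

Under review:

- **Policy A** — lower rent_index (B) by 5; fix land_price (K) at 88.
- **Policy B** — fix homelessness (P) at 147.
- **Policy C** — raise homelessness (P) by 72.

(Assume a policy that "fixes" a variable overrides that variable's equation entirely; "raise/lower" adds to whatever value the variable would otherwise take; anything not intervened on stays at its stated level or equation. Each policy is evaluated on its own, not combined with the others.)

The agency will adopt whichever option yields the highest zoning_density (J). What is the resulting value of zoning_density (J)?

Policy A (B − 5, K := 88):
  B = 103 − 5 = 98
  P = 250 + 6·98 = 838
  J = 98 + 2·98 + 3·838 = 2808
Policy B (P := 147):
  B = 103
  P = 147
  J = 98 + 2·103 + 3·147 = 745
Policy C (P + 72):
  B = 103
  P = 250 + 6·103 (+72 from intervention) = 940
  J = 98 + 2·103 + 3·940 = 3124
Comparing — Policy A: J=2808, Policy B: J=745, Policy C: J=3124. Highest is 3124 (Policy C).

3124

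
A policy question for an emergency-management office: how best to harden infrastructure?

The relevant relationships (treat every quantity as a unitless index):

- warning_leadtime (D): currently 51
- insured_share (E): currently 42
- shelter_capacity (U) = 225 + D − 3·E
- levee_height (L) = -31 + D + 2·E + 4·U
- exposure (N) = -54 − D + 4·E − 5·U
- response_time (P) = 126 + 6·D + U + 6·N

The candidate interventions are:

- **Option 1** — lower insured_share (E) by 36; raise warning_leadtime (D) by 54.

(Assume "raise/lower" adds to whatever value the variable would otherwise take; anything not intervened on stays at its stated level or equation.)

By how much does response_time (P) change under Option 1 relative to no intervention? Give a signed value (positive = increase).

Baseline:
  D = 51
  E = 42
  U = 225 + 51 − 3·42 = 150
  N = -54 − 51 + 4·42 − 5·150 = -687
  P = 126 + 6·51 + 150 + 6·(-687) = -3540
Option 1 (E − 36, D + 54):
  D = 51 + 54 = 105
  E = 42 − 36 = 6
  U = 225 + 105 − 3·6 = 312
  N = -54 − 105 + 4·6 − 5·312 = -1695
  P = 126 + 6·105 + 312 + 6·(-1695) = -9102
Change in P: -9102 − (-3540) = -5562

-5562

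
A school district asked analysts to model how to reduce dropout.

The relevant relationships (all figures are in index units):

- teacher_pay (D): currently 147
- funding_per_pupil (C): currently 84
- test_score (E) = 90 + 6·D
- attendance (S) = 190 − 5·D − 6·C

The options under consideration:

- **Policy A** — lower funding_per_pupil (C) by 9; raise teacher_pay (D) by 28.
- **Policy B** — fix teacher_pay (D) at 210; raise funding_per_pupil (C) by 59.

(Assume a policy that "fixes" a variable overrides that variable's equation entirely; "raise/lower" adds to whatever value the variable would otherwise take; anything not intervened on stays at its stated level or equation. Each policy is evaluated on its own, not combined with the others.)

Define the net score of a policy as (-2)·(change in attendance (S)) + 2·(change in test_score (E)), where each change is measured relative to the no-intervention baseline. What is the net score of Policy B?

2094

Baseline:
  D = 147
  C = 84
  E = 90 + 6·147 = 972
  S = 190 − 5·147 − 6·84 = -1049
Policy B (D := 210, C + 59):
  D = 210
  C = 84 + 59 = 143
  E = 90 + 6·210 = 1350
  S = 190 − 5·210 − 6·143 = -1718
ΔS = -1718 − (-1049) = -669; ΔE = 1350 − 972 = 378
Score = (-2)·(-669) + 2·378 = 2094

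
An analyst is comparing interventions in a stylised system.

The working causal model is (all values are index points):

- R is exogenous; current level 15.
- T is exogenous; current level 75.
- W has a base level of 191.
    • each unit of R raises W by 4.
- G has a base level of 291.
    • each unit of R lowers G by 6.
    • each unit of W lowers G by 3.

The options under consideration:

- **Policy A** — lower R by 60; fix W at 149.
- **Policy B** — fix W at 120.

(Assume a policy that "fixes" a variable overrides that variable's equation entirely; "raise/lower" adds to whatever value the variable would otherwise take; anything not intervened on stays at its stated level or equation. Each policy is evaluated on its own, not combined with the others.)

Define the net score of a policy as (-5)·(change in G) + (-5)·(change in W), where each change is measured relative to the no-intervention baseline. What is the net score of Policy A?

Baseline:
  R = 15
  W = 191 + 4·15 = 251
  G = 291 − 6·15 − 3·251 = -552
Policy A (R − 60, W := 149):
  R = 15 − 60 = -45
  W = 149
  G = 291 − 6·(-45) − 3·149 = 114
ΔG = 114 − (-552) = 666; ΔW = 149 − 251 = -102
Score = (-5)·666 + (-5)·(-102) = -2820

-2820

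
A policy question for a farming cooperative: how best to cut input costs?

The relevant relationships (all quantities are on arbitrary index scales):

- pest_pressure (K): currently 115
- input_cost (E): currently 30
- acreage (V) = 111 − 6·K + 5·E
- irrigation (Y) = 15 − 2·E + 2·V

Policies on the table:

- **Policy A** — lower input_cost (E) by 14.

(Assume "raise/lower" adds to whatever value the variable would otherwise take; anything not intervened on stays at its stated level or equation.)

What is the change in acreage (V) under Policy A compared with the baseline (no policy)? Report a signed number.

-70

Baseline:
  K = 115
  E = 30
  V = 111 − 6·115 + 5·30 = -429
Policy A (E − 14):
  K = 115
  E = 30 − 14 = 16
  V = 111 − 6·115 + 5·16 = -499
Change in V: -499 − (-429) = -70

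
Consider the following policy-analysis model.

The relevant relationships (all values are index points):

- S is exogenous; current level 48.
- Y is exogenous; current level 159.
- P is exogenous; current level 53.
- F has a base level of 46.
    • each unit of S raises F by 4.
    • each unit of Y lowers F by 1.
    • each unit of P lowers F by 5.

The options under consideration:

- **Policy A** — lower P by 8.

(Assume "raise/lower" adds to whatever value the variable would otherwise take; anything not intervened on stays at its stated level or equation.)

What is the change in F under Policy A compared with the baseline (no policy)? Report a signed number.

Baseline:
  S = 48
  Y = 159
  P = 53
  F = 46 + 4·48 − 159 − 5·53 = -186
Policy A (P − 8):
  S = 48
  Y = 159
  P = 53 − 8 = 45
  F = 46 + 4·48 − 159 − 5·45 = -146
Change in F: -146 − (-186) = 40

40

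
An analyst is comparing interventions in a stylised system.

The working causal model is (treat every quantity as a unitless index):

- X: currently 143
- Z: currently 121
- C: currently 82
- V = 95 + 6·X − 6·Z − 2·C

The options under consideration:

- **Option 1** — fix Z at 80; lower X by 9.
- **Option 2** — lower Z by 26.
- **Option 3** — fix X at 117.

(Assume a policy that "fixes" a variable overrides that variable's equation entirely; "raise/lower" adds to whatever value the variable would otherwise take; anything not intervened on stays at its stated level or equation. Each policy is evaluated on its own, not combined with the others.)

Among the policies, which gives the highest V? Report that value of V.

Option 1 (Z := 80, X − 9):
  X = 143 − 9 = 134
  Z = 80
  C = 82
  V = 95 + 6·134 − 6·80 − 2·82 = 255
Option 2 (Z − 26):
  X = 143
  Z = 121 − 26 = 95
  C = 82
  V = 95 + 6·143 − 6·95 − 2·82 = 219
Option 3 (X := 117):
  X = 117
  Z = 121
  C = 82
  V = 95 + 6·117 − 6·121 − 2·82 = -93
Comparing — Option 1: V=255, Option 2: V=219, Option 3: V=-93. Highest is 255 (Option 1).

255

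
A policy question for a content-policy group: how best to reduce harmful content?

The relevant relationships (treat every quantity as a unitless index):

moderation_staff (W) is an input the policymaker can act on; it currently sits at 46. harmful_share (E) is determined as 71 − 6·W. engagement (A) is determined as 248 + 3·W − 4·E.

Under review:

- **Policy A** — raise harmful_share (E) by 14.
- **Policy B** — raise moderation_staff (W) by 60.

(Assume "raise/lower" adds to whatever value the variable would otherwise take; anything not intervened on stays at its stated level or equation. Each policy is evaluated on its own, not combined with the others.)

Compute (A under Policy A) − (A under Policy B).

-1676

Policy A (E + 14):
  W = 46
  E = 71 − 6·46 (+14 from intervention) = -191
  A = 248 + 3·46 − 4·(-191) = 1150
Policy B (W + 60):
  W = 46 + 60 = 106
  E = 71 − 6·106 = -565
  A = 248 + 3·106 − 4·(-565) = 2826
A: 1150 − 2826 = -1676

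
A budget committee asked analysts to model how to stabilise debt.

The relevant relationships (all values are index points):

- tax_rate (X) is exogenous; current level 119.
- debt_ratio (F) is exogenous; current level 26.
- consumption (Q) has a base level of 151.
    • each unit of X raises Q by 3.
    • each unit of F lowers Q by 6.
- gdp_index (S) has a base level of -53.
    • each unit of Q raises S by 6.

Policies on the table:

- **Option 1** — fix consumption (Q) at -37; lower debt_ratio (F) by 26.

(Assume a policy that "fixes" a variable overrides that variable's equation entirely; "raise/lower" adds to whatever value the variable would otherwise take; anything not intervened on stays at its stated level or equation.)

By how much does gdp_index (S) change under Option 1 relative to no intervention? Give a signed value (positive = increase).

Baseline:
  X = 119
  F = 26
  Q = 151 + 3·119 − 6·26 = 352
  S = -53 + 6·352 = 2059
Option 1 (Q := -37, F − 26):
  X = 119
  F = 26 − 26 = 0
  Q = -37
  S = -53 + 6·(-37) = -275
Change in S: -275 − 2059 = -2334

-2334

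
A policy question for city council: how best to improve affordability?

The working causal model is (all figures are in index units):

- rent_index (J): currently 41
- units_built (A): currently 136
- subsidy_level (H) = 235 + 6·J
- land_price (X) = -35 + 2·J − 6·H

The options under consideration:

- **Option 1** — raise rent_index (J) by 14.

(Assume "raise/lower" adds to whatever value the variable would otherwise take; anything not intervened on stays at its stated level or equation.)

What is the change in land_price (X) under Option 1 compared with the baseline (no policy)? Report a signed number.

Baseline:
  J = 41
  H = 235 + 6·41 = 481
  X = -35 + 2·41 − 6·481 = -2839
Option 1 (J + 14):
  J = 41 + 14 = 55
  H = 235 + 6·55 = 565
  X = -35 + 2·55 − 6·565 = -3315
Change in X: -3315 − (-2839) = -476

-476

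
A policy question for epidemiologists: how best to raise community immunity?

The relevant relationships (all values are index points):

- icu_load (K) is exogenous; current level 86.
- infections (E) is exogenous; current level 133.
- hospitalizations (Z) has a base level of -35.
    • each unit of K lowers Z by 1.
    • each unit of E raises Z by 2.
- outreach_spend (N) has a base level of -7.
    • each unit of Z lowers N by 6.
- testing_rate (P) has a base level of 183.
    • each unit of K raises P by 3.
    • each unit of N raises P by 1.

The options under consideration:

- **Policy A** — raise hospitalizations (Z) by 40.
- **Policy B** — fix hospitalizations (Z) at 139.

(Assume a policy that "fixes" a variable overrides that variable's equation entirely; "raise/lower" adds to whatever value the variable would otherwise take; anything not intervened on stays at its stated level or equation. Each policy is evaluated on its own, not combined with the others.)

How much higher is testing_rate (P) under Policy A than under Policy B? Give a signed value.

Policy A (Z + 40):
  K = 86
  E = 133
  Z = -35 − 86 + 2·133 (+40 from intervention) = 185
  N = -7 − 6·185 = -1117
  P = 183 + 3·86 + (-1117) = -676
Policy B (Z := 139):
  K = 86
  E = 133
  Z = 139
  N = -7 − 6·139 = -841
  P = 183 + 3·86 + (-841) = -400
P: -676 − (-400) = -276

-276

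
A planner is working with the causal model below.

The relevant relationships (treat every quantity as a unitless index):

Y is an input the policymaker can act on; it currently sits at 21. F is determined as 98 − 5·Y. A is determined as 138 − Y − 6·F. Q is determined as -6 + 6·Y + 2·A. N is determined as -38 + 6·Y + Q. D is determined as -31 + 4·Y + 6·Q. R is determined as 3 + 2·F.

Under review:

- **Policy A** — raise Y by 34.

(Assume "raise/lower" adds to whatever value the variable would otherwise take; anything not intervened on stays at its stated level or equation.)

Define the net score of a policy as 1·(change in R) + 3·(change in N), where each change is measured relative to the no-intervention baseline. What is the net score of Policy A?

6800

Baseline:
  Y = 21
  F = 98 − 5·21 = -7
  A = 138 − 21 − 6·(-7) = 159
  Q = -6 + 6·21 + 2·159 = 438
  N = -38 + 6·21 + 438 = 526
  R = 3 + 2·(-7) = -11
Policy A (Y + 34):
  Y = 21 + 34 = 55
  F = 98 − 5·55 = -177
  A = 138 − 55 − 6·(-177) = 1145
  Q = -6 + 6·55 + 2·1145 = 2614
  N = -38 + 6·55 + 2614 = 2906
  R = 3 + 2·(-177) = -351
ΔR = -351 − (-11) = -340; ΔN = 2906 − 526 = 2380
Score = 1·(-340) + 3·2380 = 6800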